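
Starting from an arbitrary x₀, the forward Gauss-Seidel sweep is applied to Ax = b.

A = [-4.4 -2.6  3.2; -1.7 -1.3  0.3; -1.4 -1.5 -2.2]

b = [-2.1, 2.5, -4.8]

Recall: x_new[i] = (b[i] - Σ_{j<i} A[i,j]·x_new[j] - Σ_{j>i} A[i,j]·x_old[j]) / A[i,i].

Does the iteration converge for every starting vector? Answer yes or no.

yes

Split A = D + L + U, D = diag(-4.4, -1.3, -2.2).
T_GS = -(D+L)⁻¹U: row 0 first, T[0,1] = -(-2.6)/(-4.4) = -0.5909; later rows by forward substitution.
  T[0,:] = [+0.0000 -0.5909 +0.7273]
  T[1,:] = [+0.0000 +0.7727 -0.7203]
  T[2,:] = [+0.0000 -0.1508 +0.0283]
eigenvalue magnitudes: 0.8977, 0.0967, 0.0000.
spectral radius ρ = 0.8977; 0.8977 < 1 ⇒ converges.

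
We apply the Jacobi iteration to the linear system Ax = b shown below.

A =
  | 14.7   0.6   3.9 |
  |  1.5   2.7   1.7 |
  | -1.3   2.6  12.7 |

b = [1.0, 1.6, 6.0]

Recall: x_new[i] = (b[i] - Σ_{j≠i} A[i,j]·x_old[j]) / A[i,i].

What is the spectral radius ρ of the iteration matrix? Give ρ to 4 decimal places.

Split A = D + L + U, D = diag(14.7, 2.7, 12.7).
T_J = -D⁻¹(L+U): T[2,0] = -(-1.3)/(12.7) = +0.1024; T[2,2] = 0.
  T[0,:] = [+0.0000  -0.0408  -0.2653]
  T[1,:] = [-0.5556  +0.0000  -0.6296]
  T[2,:] = [+0.1024  -0.2047  +0.0000]
|λ(T)| sorted: 0.4335, 0.2521, 0.2521.
spectral radius ρ = 0.4335; 0.4335 < 1 ⇒ converges.

0.4335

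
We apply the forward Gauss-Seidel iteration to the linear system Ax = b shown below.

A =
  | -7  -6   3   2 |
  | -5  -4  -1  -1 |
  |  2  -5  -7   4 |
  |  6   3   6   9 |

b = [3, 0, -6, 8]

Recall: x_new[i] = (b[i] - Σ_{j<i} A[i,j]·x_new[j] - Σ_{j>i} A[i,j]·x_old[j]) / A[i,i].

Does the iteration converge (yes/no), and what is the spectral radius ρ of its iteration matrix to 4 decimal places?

Write A = D+L+U with D = diag(-7, -4, -7, 9).
GS T = -(D+L)⁻¹U: row 0 first, T[0,1] = -(-6)/(-7) = -0.8571; later rows by forward substitution.
  T[0,:] = [+0.0000 -0.8571 +0.4286 +0.2857]
  T[1,:] = [+0.0000 +1.0714 -0.7857 -0.6071]
  T[2,:] = [+0.0000 -1.0102 +0.6837 +1.0867]
  T[3,:] = [+0.0000 +0.8878 -0.4796 -0.7126]
|eigenvalues of T|: 1.1959, 0.3490, 0.1956, 0.0000.
spectral radius ρ = 1.1959; 1.1959 > 1 ⇒ diverges.

no, ρ = 1.1959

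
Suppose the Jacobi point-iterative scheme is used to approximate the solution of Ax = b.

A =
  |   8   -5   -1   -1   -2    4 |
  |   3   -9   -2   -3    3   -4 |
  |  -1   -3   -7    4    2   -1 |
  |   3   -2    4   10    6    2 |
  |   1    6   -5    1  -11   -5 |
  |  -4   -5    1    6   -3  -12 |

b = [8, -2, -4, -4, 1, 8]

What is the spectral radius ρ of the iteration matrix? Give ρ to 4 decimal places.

1.2358

A = D + L + U where D = diag(8, -9, -7, 10, -11, -12).
Jacobi: T = -D⁻¹(L+U), T[2,5] = -(-1)/(-7) = -0.1429; T[2,2] = 0.
  T[0,:] = [+0.0000, +0.6250, +0.1250, +0.1250, +0.2500, -0.5000]
  T[1,:] = [+0.3333, +0.0000, -0.2222, -0.3333, +0.3333, -0.4444]
  T[2,:] = [-0.1429, -0.4286, +0.0000, +0.5714, +0.2857, -0.1429]
  T[3,:] = [-0.3000, +0.2000, -0.4000, +0.0000, -0.6000, -0.2000]
  T[4,:] = [+0.0909, +0.5455, -0.4545, +0.0909, +0.0000, -0.4545]
  T[5,:] = [-0.3333, -0.4167, +0.0833, +0.5000, -0.2500, +0.0000]
eigenvalue magnitudes: 1.2358, 0.8231, 0.8231, 0.5393, 0.1718, 0.1718.
ρ(T) = max|λ| = 1.2358; 1.2358 > 1 ⇒ diverges.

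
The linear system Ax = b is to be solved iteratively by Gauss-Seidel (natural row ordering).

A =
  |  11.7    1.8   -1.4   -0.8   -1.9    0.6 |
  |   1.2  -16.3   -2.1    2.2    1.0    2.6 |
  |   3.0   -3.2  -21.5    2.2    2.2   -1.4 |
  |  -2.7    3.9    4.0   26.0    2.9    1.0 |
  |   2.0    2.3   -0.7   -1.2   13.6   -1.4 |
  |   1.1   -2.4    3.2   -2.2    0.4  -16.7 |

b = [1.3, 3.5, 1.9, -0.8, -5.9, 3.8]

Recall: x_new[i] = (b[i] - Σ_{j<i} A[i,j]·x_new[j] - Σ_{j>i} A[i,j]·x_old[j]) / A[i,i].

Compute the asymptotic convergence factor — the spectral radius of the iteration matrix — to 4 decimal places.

0.1530

Diagonal D = diag(11.7, -16.3, -21.5, 26, 13.6, -16.7); L, U strict lower/upper.
GS T = -(D+L)⁻¹U: row 0 first, T[0,3] = -(-0.8)/(11.7) = +0.0684; later rows by forward substitution.
  T[0,:] = [+0.0000, -0.1538, +0.1197, +0.0684, +0.1624, -0.0513]
  T[1,:] = [+0.0000, -0.0113, -0.1200, +0.1400, +0.0733, +0.1557]
  T[2,:] = [+0.0000, -0.0198, +0.0346, +0.0910, +0.1141, -0.0955]
  T[3,:] = [+0.0000, -0.0112, +0.0251, -0.0279, -0.1232, -0.0525]
  T[4,:] = [+0.0000, +0.0225, +0.0067, -0.0315, -0.0413, +0.0746]
  T[5,:] = [+0.0000, -0.0103, +0.0286, +0.0047, +0.0373, -0.0354]
moduli |λ_i(T)| = 0.1530, 0.0569, 0.0569, 0.0557, 0.0557, 0.0000.
ρ = 0.1530; 0.1530 < 1: convergent.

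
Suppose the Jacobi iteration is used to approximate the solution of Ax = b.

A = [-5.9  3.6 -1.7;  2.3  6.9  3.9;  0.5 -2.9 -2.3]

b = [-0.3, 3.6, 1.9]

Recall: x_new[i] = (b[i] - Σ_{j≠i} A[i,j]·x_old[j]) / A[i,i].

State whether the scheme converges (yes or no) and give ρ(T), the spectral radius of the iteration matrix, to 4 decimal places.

Split A = D + L + U, D = diag(-5.9, 6.9, -2.3).
T_J = -D⁻¹(L+U): T[1,2] = -(3.9)/(6.9) = -0.5652; T[1,1] = 0.
  T[0,:] = [+0.0000, +0.6102, -0.2881]
  T[1,:] = [-0.3333, +0.0000, -0.5652]
  T[2,:] = [+0.2174, -1.2609, +0.0000]
|roots of det(T-λI)|: 0.8269, 0.4870, 0.4870.
ρ(T) = max|λ| = 0.8269; 0.8269 < 1 ⇒ converges.

yes, ρ = 0.8269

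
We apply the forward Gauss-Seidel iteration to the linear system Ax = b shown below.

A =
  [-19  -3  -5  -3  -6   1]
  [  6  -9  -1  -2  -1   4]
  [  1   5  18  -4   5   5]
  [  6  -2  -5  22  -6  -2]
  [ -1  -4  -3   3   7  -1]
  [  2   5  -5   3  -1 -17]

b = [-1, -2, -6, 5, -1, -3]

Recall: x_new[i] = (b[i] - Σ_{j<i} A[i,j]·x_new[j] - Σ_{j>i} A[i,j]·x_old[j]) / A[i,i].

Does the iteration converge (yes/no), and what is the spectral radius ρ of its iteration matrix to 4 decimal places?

yes, ρ = 0.5244

Let D = diag(-19, -9, 18, 22, 7, -17); L, U the strict triangles.
Gauss-Seidel: T = -(D+L)⁻¹U, row 0 first, T[0,4] = -(-6)/(-19) = -0.3158; later rows by forward substitution.
  T[0,:] = [+0.0000  -0.1579  -0.2632  -0.1579  -0.3158  +0.0526]
  T[1,:] = [+0.0000  -0.1053  -0.2865  -0.3275  -0.3216  +0.4795]
  T[2,:] = [+0.0000  +0.0380  +0.0942  +0.3220  -0.1709  -0.4139]
  T[3,:] = [+0.0000  +0.0421  +0.0671  +0.0865  +0.2908  +0.0261]
  T[4,:] = [+0.0000  -0.0845  -0.1897  -0.1088  -0.4268  +0.2358]
  T[5,:] = [+0.0000  -0.0483  -0.1199  -0.1879  -0.0051  +0.2597]
eigenvalue magnitudes: 0.5244, 0.2372, 0.2372, 0.0355, 0.0171, 0.0000.
ρ = 0.5244; 0.5244 < 1: convergent.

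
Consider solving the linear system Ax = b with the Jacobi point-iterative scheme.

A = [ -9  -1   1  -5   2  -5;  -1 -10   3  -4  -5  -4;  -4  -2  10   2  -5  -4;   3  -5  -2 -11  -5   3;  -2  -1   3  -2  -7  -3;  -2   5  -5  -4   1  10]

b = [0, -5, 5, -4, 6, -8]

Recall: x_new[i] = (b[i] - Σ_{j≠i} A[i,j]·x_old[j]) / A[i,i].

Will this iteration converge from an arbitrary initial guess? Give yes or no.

no

Write A = D+L+U with D = diag(-9, -10, 10, -11, -7, 10).
T_J = -D⁻¹(L+U): T[1,3] = -(-4)/(-10) = -0.4000; T[1,1] = 0.
  T[0,:] = [+0.0000 -0.1111 +0.1111 -0.5556 +0.2222 -0.5556]
  T[1,:] = [-0.1000 +0.0000 +0.3000 -0.4000 -0.5000 -0.4000]
  T[2,:] = [+0.4000 +0.2000 +0.0000 -0.2000 +0.5000 +0.4000]
  T[3,:] = [+0.2727 -0.4545 -0.1818 +0.0000 -0.4545 +0.2727]
  T[4,:] = [-0.2857 -0.1429 +0.4286 -0.2857 +0.0000 -0.4286]
  T[5,:] = [+0.2000 -0.5000 +0.5000 +0.4000 -0.1000 +0.0000]
eigenvalue magnitudes: 1.1749, 0.5601, 0.5601, 0.4969, 0.4969, 0.4492.
spectral radius ρ = 1.1749; 1.1749 > 1 ⇒ diverges.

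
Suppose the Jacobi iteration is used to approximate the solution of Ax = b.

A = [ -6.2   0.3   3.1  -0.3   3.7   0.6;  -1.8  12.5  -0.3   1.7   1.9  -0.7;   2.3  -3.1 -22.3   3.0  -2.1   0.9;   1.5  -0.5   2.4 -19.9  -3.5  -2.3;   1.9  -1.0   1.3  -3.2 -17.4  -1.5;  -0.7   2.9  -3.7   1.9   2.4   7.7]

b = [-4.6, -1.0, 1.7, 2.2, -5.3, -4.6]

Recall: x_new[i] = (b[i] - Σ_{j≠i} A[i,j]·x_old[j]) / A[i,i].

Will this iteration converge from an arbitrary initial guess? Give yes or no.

Let D = diag(-6.2, 12.5, -22.3, -19.9, -17.4, 7.7); L, U the strict triangles.
Jacobi T = -D⁻¹(L+U): T[4,2] = -(1.3)/(-17.4) = +0.0747; T[4,4] = 0.
  T[0,:] = [+0.0000, +0.0484, +0.5000, -0.0484, +0.5968, +0.0968]
  T[1,:] = [+0.1440, +0.0000, +0.0240, -0.1360, -0.1520, +0.0560]
  T[2,:] = [+0.1031, -0.1390, +0.0000, +0.1345, -0.0942, +0.0404]
  T[3,:] = [+0.0754, -0.0251, +0.1206, +0.0000, -0.1759, -0.1156]
  T[4,:] = [+0.1092, -0.0575, +0.0747, -0.1839, +0.0000, -0.0862]
  T[5,:] = [+0.0909, -0.3766, +0.4805, -0.2468, -0.3117, +0.0000]
|λ(T)| sorted: 0.5198, 0.2993, 0.2824, 0.2545, 0.2545, 0.1917.
ρ(T) = max|λ| = 0.5198; 0.5198 < 1 ⇒ converges.

yes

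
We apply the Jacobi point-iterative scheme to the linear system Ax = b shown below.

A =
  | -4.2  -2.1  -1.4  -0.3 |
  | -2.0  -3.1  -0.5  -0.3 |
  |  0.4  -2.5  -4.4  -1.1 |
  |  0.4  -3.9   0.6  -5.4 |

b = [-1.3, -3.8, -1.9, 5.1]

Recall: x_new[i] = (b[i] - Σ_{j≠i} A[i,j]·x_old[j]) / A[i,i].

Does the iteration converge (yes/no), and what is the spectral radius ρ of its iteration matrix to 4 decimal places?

Let D = diag(-4.2, -3.1, -4.4, -5.4); L, U the strict triangles.
Jacobi: T = -D⁻¹(L+U), T[1,0] = -(-2)/(-3.1) = -0.6452; T[1,1] = 0.
  T[0,:] = [+0.0000  -0.5000  -0.3333  -0.0714]
  T[1,:] = [-0.6452  +0.0000  -0.1613  -0.0968]
  T[2,:] = [+0.0909  -0.5682  +0.0000  -0.2500]
  T[3,:] = [+0.0741  -0.7222  +0.1111  +0.0000]
|λ(T)| sorted: 0.8259, 0.5225, 0.3206, 0.3206.
ρ(T) = max|λ| = 0.8259; 0.8259 < 1 ⇒ converges.

yes, ρ = 0.8259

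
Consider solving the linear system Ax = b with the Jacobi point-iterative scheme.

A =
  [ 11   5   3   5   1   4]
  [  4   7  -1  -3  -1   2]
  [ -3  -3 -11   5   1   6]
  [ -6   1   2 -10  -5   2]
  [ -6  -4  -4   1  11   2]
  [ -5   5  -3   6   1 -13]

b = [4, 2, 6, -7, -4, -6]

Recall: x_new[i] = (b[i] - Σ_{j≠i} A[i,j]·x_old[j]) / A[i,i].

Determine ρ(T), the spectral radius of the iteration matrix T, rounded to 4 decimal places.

1.1830

Diagonal D = diag(11, 7, -11, -10, 11, -13); L, U strict lower/upper.
T_J = -D⁻¹(L+U): T[4,1] = -(-4)/(11) = +0.3636; T[4,4] = 0.
  T[0,:] = [+0.0000  -0.4545  -0.2727  -0.4545  -0.0909  -0.3636]
  T[1,:] = [-0.5714  +0.0000  +0.1429  +0.4286  +0.1429  -0.2857]
  T[2,:] = [-0.2727  -0.2727  +0.0000  +0.4545  +0.0909  +0.5455]
  T[3,:] = [-0.6000  +0.1000  +0.2000  +0.0000  -0.5000  +0.2000]
  T[4,:] = [+0.5455  +0.3636  +0.3636  -0.0909  +0.0000  -0.1818]
  T[5,:] = [-0.3846  +0.3846  -0.2308  +0.4615  +0.0769  +0.0000]
|λ(T)| sorted: 1.1830, 0.7976, 0.4769, 0.4769, 0.2971, 0.2971.
ρ(T) = max|λ| = 1.1830; 1.1830 > 1 ⇒ diverges.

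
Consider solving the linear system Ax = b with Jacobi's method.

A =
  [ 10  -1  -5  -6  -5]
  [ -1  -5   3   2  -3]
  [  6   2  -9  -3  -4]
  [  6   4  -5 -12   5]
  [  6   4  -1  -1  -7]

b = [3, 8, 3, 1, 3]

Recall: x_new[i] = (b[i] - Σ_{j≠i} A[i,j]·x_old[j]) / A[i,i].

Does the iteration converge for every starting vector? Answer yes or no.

no

A = D + L + U where D = diag(10, -5, -9, -12, -7).
Jacobi: T = -D⁻¹(L+U), T[1,2] = -(3)/(-5) = +0.6000; T[1,1] = 0.
  T[0,:] = [+0.0000, +0.1000, +0.5000, +0.6000, +0.5000]
  T[1,:] = [-0.2000, +0.0000, +0.6000, +0.4000, -0.6000]
  T[2,:] = [+0.6667, +0.2222, +0.0000, -0.3333, -0.4444]
  T[3,:] = [+0.5000, +0.3333, -0.4167, +0.0000, +0.4167]
  T[4,:] = [+0.8571, +0.5714, -0.1429, -0.1429, +0.0000]
|roots of det(T-λI)|: 1.2839, 0.8100, 0.3171, 0.3171, 0.2639.
ρ = 1.2839; 1.2839 > 1, so it fails to converge.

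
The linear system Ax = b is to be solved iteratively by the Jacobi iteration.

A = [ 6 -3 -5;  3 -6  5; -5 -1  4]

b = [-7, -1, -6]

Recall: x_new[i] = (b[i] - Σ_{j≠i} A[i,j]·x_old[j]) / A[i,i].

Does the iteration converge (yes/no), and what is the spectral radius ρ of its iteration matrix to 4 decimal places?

Diagonal D = diag(6, -6, 4); L, U strict lower/upper.
T_J = -D⁻¹(L+U): T[2,0] = -(-5)/(4) = +1.2500; T[2,2] = 0.
  T[0,:] = [+0.0000, +0.5000, +0.8333]
  T[1,:] = [+0.5000, +0.0000, +0.8333]
  T[2,:] = [+1.2500, +0.2500, +0.0000]
|eigenvalues of T|: 1.3956, 0.8956, 0.5000.
ρ = 1.3956; 1.3956 > 1: divergent.

no, ρ = 1.3956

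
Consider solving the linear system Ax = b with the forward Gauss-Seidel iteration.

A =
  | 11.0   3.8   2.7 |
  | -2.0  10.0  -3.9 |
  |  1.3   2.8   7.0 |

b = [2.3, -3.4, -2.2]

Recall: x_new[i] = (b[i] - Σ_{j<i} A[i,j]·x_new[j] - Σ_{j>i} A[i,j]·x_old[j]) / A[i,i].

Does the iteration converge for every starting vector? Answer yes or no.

yes

Split A = D + L + U, D = diag(11, 10, 7).
GS T = -(D+L)⁻¹U: row 0 first, T[0,2] = -(2.7)/(11) = -0.2455; later rows by forward substitution.
  T[0,:] = [+0.0000 -0.3455 -0.2455]
  T[1,:] = [+0.0000 -0.0691 +0.3409]
  T[2,:] = [+0.0000 +0.0918 -0.0908]
|λ(T)| sorted: 0.2572, 0.0973, 0.0000.
ρ(T) = max|λ| = 0.2572; 0.2572 < 1 ⇒ converges.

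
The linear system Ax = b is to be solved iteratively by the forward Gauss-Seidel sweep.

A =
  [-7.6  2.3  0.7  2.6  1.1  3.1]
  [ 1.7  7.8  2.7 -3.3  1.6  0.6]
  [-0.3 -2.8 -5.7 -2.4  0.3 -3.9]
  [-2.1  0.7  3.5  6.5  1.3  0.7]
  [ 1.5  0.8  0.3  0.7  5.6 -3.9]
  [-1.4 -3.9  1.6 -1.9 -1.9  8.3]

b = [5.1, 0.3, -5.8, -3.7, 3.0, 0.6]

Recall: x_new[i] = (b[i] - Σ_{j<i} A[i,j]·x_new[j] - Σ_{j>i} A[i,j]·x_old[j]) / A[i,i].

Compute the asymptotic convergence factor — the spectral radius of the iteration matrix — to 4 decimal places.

0.8697

Diagonal D = diag(-7.6, 7.8, -5.7, 6.5, 5.6, 8.3); L, U strict lower/upper.
Gauss-Seidel: T = -(D+L)⁻¹U, row 0 first, T[0,2] = -(0.7)/(-7.6) = +0.0921; later rows by forward substitution.
  T[0,:] = [+0.0000  +0.3026  +0.0921  +0.3421  +0.1447  +0.4079]
  T[1,:] = [+0.0000  -0.0660  -0.3662  +0.3485  -0.2367  -0.1658]
  T[2,:] = [+0.0000  +0.0165  +0.1751  -0.6103  +0.1613  -0.6242]
  T[3,:] = [+0.0000  +0.0960  -0.0251  +0.4016  -0.2146  +0.3781]
  T[4,:] = [+0.0000  -0.0845  +0.0214  -0.1589  +0.0132  +0.5970]
  T[5,:] = [+0.0000  +0.0195  -0.1911  +0.3947  -0.1640  +0.3344]
|λ(T)| sorted: 0.8697, 0.3153, 0.1905, 0.1905, 0.1042, 0.0000.
ρ = 0.8697; 0.8697 < 1: convergent.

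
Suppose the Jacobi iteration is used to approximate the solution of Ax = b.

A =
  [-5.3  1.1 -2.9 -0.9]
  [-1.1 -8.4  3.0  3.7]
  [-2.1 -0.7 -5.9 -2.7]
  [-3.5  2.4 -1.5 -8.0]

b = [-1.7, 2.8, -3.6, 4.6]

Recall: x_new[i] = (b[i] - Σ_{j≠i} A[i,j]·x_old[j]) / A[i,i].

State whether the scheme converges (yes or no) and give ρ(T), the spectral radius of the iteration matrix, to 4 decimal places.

yes, ρ = 0.8209

Let D = diag(-5.3, -8.4, -5.9, -8); L, U the strict triangles.
Jacobi: T = -D⁻¹(L+U), T[2,3] = -(-2.7)/(-5.9) = -0.4576; T[2,2] = 0.
  T[0,:] = [+0.0000 +0.2075 -0.5472 -0.1698]
  T[1,:] = [-0.1310 +0.0000 +0.3571 +0.4405]
  T[2,:] = [-0.3559 -0.1186 +0.0000 -0.4576]
  T[3,:] = [-0.4375 +0.3000 -0.1875 +0.0000]
|λ(T)| sorted: 0.8209, 0.5545, 0.5545, 0.0582.
spectral radius ρ = 0.8209; 0.8209 < 1: convergent.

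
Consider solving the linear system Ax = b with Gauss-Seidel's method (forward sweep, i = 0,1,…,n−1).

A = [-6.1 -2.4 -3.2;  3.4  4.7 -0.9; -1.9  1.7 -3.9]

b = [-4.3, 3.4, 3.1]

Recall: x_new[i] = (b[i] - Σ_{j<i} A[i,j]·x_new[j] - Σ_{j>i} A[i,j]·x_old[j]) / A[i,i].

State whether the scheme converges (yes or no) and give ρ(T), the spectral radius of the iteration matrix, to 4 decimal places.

Let D = diag(-6.1, 4.7, -3.9); L, U the strict triangles.
T_GS = -(D+L)⁻¹U: row 0 first, T[0,1] = -(-2.4)/(-6.1) = -0.3934; later rows by forward substitution.
  T[0,:] = [+0.0000  -0.3934  -0.5246]
  T[1,:] = [+0.0000  +0.2846  +0.5710]
  T[2,:] = [+0.0000  +0.3157  +0.5045]
eigenvalue magnitudes: 0.8331, 0.0441, 0.0000.
spectral radius ρ = 0.8331; 0.8331 < 1, so it converges for any x₀.

yes, ρ = 0.8331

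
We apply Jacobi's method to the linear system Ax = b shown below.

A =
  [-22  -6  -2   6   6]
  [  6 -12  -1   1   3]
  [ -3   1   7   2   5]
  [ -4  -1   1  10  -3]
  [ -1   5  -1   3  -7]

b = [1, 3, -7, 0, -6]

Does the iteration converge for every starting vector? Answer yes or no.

Split A = D + L + U, D = diag(-22, -12, 7, 10, -7).
Jacobi: T = -D⁻¹(L+U), T[4,1] = -(5)/(-7) = +0.7143; T[4,4] = 0.
  T[0,:] = [+0.0000  -0.2727  -0.0909  +0.2727  +0.2727]
  T[1,:] = [+0.5000  +0.0000  -0.0833  +0.0833  +0.2500]
  T[2,:] = [+0.4286  -0.1429  +0.0000  -0.2857  -0.7143]
  T[3,:] = [+0.4000  +0.1000  -0.1000  +0.0000  +0.3000]
  T[4,:] = [-0.1429  +0.7143  -0.1429  +0.4286  +0.0000]
eigenvalue magnitudes: 0.8760, 0.4155, 0.4155, 0.3291, 0.1603.
spectral radius ρ = 0.8760; 0.8760 < 1: convergent.

yes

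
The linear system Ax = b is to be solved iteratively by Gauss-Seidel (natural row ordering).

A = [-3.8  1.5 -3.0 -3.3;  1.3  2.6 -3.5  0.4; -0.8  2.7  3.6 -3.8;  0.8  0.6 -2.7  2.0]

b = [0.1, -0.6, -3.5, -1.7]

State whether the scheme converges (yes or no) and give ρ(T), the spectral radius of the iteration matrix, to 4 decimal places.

no, ρ = 1.2241

Split A = D + L + U, D = diag(-3.8, 2.6, 3.6, 2).
GS T = -(D+L)⁻¹U: row 0 first, T[0,1] = -(1.5)/(-3.8) = +0.3947; later rows by forward substitution.
  T[0,:] = [+0.0000 +0.3947 -0.7895 -0.8684]
  T[1,:] = [+0.0000 -0.1974 +1.7409 +0.2804]
  T[2,:] = [+0.0000 +0.2357 -1.4811 +0.6523]
  T[3,:] = [+0.0000 +0.2196 -2.2060 +1.1439]
moduli |λ_i(T)| = 1.2241, 0.4281, 0.4281, 0.0000.
spectral radius ρ = 1.2241; 1.2241 > 1, so it fails to converge.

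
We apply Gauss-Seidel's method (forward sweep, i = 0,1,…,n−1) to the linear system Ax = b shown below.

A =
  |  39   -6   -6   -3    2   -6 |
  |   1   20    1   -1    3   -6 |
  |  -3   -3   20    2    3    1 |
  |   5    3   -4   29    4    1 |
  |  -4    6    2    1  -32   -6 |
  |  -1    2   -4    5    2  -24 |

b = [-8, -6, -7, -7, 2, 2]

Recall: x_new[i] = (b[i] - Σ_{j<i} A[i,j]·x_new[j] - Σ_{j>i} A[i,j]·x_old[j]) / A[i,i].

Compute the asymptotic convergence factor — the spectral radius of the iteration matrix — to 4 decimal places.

0.1576

Let D = diag(39, 20, 20, 29, -32, -24); L, U the strict triangles.
GS T = -(D+L)⁻¹U: row 0 first, T[0,3] = -(-3)/(39) = +0.0769; later rows by forward substitution.
  T[0,:] = [+0.0000  +0.1538  +0.1538  +0.0769  -0.0513  +0.1538]
  T[1,:] = [+0.0000  -0.0077  -0.0577  +0.0462  -0.1474  +0.2923]
  T[2,:] = [+0.0000  +0.0219  +0.0144  -0.0815  -0.1798  +0.0169]
  T[3,:] = [+0.0000  -0.0227  -0.0186  -0.0293  -0.1386  -0.0889]
  T[4,:] = [+0.0000  -0.0200  -0.0297  -0.0070  -0.0368  -0.1536]
  T[5,:] = [+0.0000  -0.0171  -0.0200  +0.0075  -0.0121  -0.0162]
|eigenvalues of T|: 0.1576, 0.0898, 0.0898, 0.0256, 0.0256, 0.0000.
ρ(T) = max|λ| = 0.1576; 0.1576 < 1 ⇒ converges.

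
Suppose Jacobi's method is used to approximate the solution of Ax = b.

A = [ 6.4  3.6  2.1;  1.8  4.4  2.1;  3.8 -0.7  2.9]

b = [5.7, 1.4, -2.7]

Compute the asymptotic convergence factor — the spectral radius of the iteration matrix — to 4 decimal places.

0.9405

Diagonal D = diag(6.4, 4.4, 2.9); L, U strict lower/upper.
Jacobi: T = -D⁻¹(L+U), T[1,0] = -(1.8)/(4.4) = -0.4091; T[1,1] = 0.
  T[0,:] = [+0.0000, -0.5625, -0.3281]
  T[1,:] = [-0.4091, +0.0000, -0.4773]
  T[2,:] = [-1.3103, +0.2414, +0.0000]
|λ(T)| sorted: 0.9405, 0.5828, 0.5828.
spectral radius ρ = 0.9405; 0.9405 < 1, so it converges for any x₀.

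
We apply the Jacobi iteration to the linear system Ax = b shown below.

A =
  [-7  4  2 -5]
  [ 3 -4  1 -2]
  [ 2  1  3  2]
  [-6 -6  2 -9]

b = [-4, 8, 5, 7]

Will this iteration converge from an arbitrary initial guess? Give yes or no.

Let D = diag(-7, -4, 3, -9); L, U the strict triangles.
T_J = -D⁻¹(L+U): T[1,2] = -(1)/(-4) = +0.2500; T[1,1] = 0.
  T[0,:] = [+0.0000  +0.5714  +0.2857  -0.7143]
  T[1,:] = [+0.7500  +0.0000  +0.2500  -0.5000]
  T[2,:] = [-0.6667  -0.3333  +0.0000  -0.6667]
  T[3,:] = [-0.6667  -0.6667  +0.2222  +0.0000]
|eigenvalues of T|: 1.2660, 0.6219, 0.6219, 0.6051.
ρ(T) = max|λ| = 1.2660; 1.2660 > 1 ⇒ diverges.

no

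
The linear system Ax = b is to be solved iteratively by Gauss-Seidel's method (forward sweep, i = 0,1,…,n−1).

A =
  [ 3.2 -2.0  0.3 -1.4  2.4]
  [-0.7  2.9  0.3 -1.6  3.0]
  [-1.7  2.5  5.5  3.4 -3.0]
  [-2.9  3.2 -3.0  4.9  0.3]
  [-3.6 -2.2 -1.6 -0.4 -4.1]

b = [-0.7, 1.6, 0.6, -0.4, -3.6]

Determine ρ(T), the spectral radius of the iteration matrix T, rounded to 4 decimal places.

A = D + L + U where D = diag(3.2, 2.9, 5.5, 4.9, -4.1).
Gauss-Seidel: T = -(D+L)⁻¹U, row 0 first, T[0,2] = -(0.3)/(3.2) = -0.0938; later rows by forward substitution.
  T[0,:] = [+0.0000, +0.6250, -0.0938, +0.4375, -0.7500]
  T[1,:] = [+0.0000, +0.1509, -0.1261, +0.6573, -1.2155]
  T[2,:] = [+0.0000, +0.1246, +0.0283, -0.7817, +0.8661]
  T[3,:] = [+0.0000, +0.3477, +0.0442, -0.6490, +0.8190]
  T[4,:] = [+0.0000, -0.7123, +0.1346, -0.3685, +0.8929]
moduli |λ_i(T)| = 1.4505, 0.9207, 0.0885, 0.0182, 0.0000.
ρ(T) = max|λ| = 1.4505; 1.4505 > 1 ⇒ diverges.

1.4505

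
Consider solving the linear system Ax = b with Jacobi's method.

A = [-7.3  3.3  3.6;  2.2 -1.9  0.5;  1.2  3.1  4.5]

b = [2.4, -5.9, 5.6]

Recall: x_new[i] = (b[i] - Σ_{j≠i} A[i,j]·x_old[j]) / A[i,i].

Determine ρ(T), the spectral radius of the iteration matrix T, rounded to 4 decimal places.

Split A = D + L + U, D = diag(-7.3, -1.9, 4.5).
Jacobi: T = -D⁻¹(L+U), T[0,1] = -(3.3)/(-7.3) = +0.4521; T[0,0] = 0.
  T[0,:] = [+0.0000 +0.4521 +0.4932]
  T[1,:] = [+1.1579 +0.0000 +0.2632]
  T[2,:] = [-0.2667 -0.6889 +0.0000]
eigenvalue magnitudes: 0.8449, 0.7093, 0.7093.
ρ(T) = max|λ| = 0.8449; 0.8449 < 1, so it converges for any x₀.

0.8449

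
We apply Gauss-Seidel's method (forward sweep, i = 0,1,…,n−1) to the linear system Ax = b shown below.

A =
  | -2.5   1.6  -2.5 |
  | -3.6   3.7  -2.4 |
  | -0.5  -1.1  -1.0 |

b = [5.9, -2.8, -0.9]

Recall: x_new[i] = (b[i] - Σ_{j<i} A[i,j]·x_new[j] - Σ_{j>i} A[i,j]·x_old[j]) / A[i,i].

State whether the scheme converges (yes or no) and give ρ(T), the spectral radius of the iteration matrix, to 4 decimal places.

no, ρ = 1.3225

Split A = D + L + U, D = diag(-2.5, 3.7, -1).
GS T = -(D+L)⁻¹U: row 0 first, T[0,1] = -(1.6)/(-2.5) = +0.6400; later rows by forward substitution.
  T[0,:] = [+0.0000 +0.6400 -1.0000]
  T[1,:] = [+0.0000 +0.6227 -0.3243]
  T[2,:] = [+0.0000 -1.0050 +0.8568]
eigenvalue magnitudes: 1.3225, 0.1569, 0.0000.
spectral radius ρ = 1.3225; 1.3225 > 1, so it fails to converge.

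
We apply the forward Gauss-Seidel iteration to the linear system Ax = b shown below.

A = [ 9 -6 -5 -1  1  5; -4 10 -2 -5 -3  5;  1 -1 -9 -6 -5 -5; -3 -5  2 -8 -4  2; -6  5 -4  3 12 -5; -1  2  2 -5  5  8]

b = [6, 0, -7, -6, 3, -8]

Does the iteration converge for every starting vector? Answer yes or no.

no

Split A = D + L + U, D = diag(9, 10, -9, -8, 12, 8).
T_GS = -(D+L)⁻¹U: row 0 first, T[0,1] = -(-6)/(9) = +0.6667; later rows by forward substitution.
  T[0,:] = [+0.0000, +0.6667, +0.5556, +0.1111, -0.1111, -0.5556]
  T[1,:] = [+0.0000, +0.2667, +0.4222, +0.5444, +0.2556, -0.7222]
  T[2,:] = [+0.0000, +0.0444, +0.0148, -0.7148, -0.5963, -0.5370]
  T[3,:] = [+0.0000, -0.4056, -0.4685, -0.5606, -0.7671, +0.7755]
  T[4,:] = [+0.0000, +0.3384, +0.2239, -0.2694, -0.1690, +0.0669]
  T[5,:] = [+0.0000, -0.4594, -0.4726, -0.1255, -0.3025, +0.6882]
eigenvalue magnitudes: 1.3236, 0.8680, 0.2565, 0.2565, 0.0306, 0.0000.
ρ = 1.3236; 1.3236 > 1: divergent.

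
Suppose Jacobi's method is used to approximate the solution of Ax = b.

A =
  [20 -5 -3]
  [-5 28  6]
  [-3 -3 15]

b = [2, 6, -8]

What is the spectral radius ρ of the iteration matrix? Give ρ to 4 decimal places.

0.2339

A = D + L + U where D = diag(20, 28, 15).
Jacobi: T = -D⁻¹(L+U), T[2,0] = -(-3)/(15) = +0.2000; T[2,2] = 0.
  T[0,:] = [+0.0000, +0.2500, +0.1500]
  T[1,:] = [+0.1786, +0.0000, -0.2143]
  T[2,:] = [+0.2000, +0.2000, +0.0000]
|λ(T)| sorted: 0.2339, 0.1514, 0.1514.
ρ(T) = max|λ| = 0.2339; 0.2339 < 1 ⇒ converges.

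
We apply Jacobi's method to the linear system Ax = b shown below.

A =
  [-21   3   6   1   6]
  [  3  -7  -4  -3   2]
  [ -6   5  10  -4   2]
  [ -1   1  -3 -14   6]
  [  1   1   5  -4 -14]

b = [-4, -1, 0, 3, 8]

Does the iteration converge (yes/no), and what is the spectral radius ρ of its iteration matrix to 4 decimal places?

yes, ρ = 0.7637

Write A = D+L+U with D = diag(-21, -7, 10, -14, -14).
T_J = -D⁻¹(L+U): T[0,1] = -(3)/(-21) = +0.1429; T[0,0] = 0.
  T[0,:] = [+0.0000  +0.1429  +0.2857  +0.0476  +0.2857]
  T[1,:] = [+0.4286  +0.0000  -0.5714  -0.4286  +0.2857]
  T[2,:] = [+0.6000  -0.5000  +0.0000  +0.4000  -0.2000]
  T[3,:] = [-0.0714  +0.0714  -0.2143  +0.0000  +0.4286]
  T[4,:] = [+0.0714  +0.0714  +0.3571  -0.2857  +0.0000]
|roots of det(T-λI)|: 0.7637, 0.4880, 0.4361, 0.4361, 0.2161.
ρ = 0.7637; 0.7637 < 1 ⇒ converges.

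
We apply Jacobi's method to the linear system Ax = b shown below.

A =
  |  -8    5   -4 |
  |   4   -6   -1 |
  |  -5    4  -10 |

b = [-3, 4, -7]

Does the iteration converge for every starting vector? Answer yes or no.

Let D = diag(-8, -6, -10); L, U the strict triangles.
Jacobi T = -D⁻¹(L+U): T[2,1] = -(4)/(-10) = +0.4000; T[2,2] = 0.
  T[0,:] = [+0.0000  +0.6250  -0.5000]
  T[1,:] = [+0.6667  +0.0000  -0.1667]
  T[2,:] = [-0.5000  +0.4000  +0.0000]
eigenvalue magnitudes: 0.8350, 0.6951, 0.1400.
spectral radius ρ = 0.8350; 0.8350 < 1 ⇒ converges.

yes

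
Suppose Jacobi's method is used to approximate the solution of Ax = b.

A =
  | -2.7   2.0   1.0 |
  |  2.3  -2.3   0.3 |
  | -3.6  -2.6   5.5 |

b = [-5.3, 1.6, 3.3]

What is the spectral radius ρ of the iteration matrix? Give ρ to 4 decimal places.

1.1213

Write A = D+L+U with D = diag(-2.7, -2.3, 5.5).
T_J = -D⁻¹(L+U): T[2,0] = -(-3.6)/(5.5) = +0.6545; T[2,2] = 0.
  T[0,:] = [+0.0000  +0.7407  +0.3704]
  T[1,:] = [+1.0000  +0.0000  +0.1304]
  T[2,:] = [+0.6545  +0.4727  +0.0000]
eigenvalue magnitudes: 1.1213, 0.8797, 0.2416.
spectral radius ρ = 1.1213; 1.1213 > 1: divergent.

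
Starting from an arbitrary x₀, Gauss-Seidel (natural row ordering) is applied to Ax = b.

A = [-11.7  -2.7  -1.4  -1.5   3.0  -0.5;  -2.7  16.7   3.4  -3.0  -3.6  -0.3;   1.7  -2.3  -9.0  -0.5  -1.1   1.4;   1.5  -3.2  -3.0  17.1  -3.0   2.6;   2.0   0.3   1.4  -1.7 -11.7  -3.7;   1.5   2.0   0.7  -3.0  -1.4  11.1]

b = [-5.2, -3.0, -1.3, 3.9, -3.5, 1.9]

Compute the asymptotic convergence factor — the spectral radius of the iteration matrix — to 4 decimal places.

Let D = diag(-11.7, 16.7, -9, 17.1, -11.7, 11.1); L, U the strict triangles.
GS T = -(D+L)⁻¹U: row 0 first, T[0,5] = -(-0.5)/(-11.7) = -0.0427; later rows by forward substitution.
  T[0,:] = [+0.0000 -0.2308 -0.1197 -0.1282 +0.2564 -0.0427]
  T[1,:] = [+0.0000 -0.0373 -0.2229 +0.1589 +0.2570 +0.0111]
  T[2,:] = [+0.0000 -0.0341 +0.0344 -0.1204 -0.1395 +0.1447]
  T[3,:] = [+0.0000 +0.0073 -0.0252 +0.0199 +0.1766 -0.1209]
  T[4,:] = [+0.0000 -0.0455 -0.0184 -0.0351 +0.0081 -0.2884]
  T[5,:] = [+0.0000 +0.0363 +0.0450 -0.0028 -0.0234 -0.0744]
|roots of det(T-λI)|: 0.1924, 0.1616, 0.1616, 0.0624, 0.0624, 0.0000.
ρ(T) = max|λ| = 0.1924; 0.1924 < 1 ⇒ converges.

0.1924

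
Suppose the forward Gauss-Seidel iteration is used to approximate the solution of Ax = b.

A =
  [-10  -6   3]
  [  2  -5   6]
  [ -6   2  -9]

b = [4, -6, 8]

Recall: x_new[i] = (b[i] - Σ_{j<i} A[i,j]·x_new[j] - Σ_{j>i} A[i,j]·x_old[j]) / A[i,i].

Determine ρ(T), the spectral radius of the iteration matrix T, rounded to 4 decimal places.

0.7700

A = D + L + U where D = diag(-10, -5, -9).
Gauss-Seidel: T = -(D+L)⁻¹U, row 0 first, T[0,2] = -(3)/(-10) = +0.3000; later rows by forward substitution.
  T[0,:] = [+0.0000, -0.6000, +0.3000]
  T[1,:] = [+0.0000, -0.2400, +1.3200]
  T[2,:] = [+0.0000, +0.3467, +0.0933]
|eigenvalues of T|: 0.7700, 0.6234, 0.0000.
spectral radius ρ = 0.7700; 0.7700 < 1 ⇒ converges.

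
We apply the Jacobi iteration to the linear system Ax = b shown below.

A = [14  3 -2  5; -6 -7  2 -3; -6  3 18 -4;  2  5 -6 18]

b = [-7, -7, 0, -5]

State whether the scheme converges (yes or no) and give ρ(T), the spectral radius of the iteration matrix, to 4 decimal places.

yes, ρ = 0.7607

Let D = diag(14, -7, 18, 18); L, U the strict triangles.
T_J = -D⁻¹(L+U): T[0,1] = -(3)/(14) = -0.2143; T[0,0] = 0.
  T[0,:] = [+0.0000  -0.2143  +0.1429  -0.3571]
  T[1,:] = [-0.8571  +0.0000  +0.2857  -0.4286]
  T[2,:] = [+0.3333  -0.1667  +0.0000  +0.2222]
  T[3,:] = [-0.1111  -0.2778  +0.3333  +0.0000]
eigenvalue magnitudes: 0.7607, 0.4455, 0.4455, 0.0451.
spectral radius ρ = 0.7607; 0.7607 < 1, so it converges for any x₀.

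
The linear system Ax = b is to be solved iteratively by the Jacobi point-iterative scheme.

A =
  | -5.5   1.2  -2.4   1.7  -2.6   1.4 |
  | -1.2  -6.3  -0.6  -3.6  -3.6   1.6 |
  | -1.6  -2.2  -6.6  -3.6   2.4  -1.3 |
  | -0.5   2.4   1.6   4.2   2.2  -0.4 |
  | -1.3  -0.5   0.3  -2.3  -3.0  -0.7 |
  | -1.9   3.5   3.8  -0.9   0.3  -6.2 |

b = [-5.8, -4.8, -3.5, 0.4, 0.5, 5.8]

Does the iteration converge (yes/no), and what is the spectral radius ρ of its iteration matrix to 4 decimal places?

no, ρ = 1.1661

Split A = D + L + U, D = diag(-5.5, -6.3, -6.6, 4.2, -3, -6.2).
Jacobi T = -D⁻¹(L+U): T[3,4] = -(2.2)/(4.2) = -0.5238; T[3,3] = 0.
  T[0,:] = [+0.0000, +0.2182, -0.4364, +0.3091, -0.4727, +0.2545]
  T[1,:] = [-0.1905, +0.0000, -0.0952, -0.5714, -0.5714, +0.2540]
  T[2,:] = [-0.2424, -0.3333, +0.0000, -0.5455, +0.3636, -0.1970]
  T[3,:] = [+0.1190, -0.5714, -0.3810, +0.0000, -0.5238, +0.0952]
  T[4,:] = [-0.4333, -0.1667, +0.1000, -0.7667, +0.0000, -0.2333]
  T[5,:] = [-0.3065, +0.5645, +0.6129, -0.1452, +0.0484, +0.0000]
moduli |λ_i(T)| = 1.1661, 0.9258, 0.5396, 0.2744, 0.2744, 0.2018.
ρ = 1.1661; 1.1661 > 1, so it fails to converge.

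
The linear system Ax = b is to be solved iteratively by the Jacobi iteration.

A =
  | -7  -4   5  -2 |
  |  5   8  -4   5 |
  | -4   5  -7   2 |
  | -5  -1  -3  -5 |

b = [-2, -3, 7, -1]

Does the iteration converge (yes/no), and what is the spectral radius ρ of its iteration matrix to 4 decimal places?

no, ρ = 1.1816

A = D + L + U where D = diag(-7, 8, -7, -5).
Jacobi T = -D⁻¹(L+U): T[0,3] = -(-2)/(-7) = -0.2857; T[0,0] = 0.
  T[0,:] = [+0.0000  -0.5714  +0.7143  -0.2857]
  T[1,:] = [-0.6250  +0.0000  +0.5000  -0.6250]
  T[2,:] = [-0.5714  +0.7143  +0.0000  +0.2857]
  T[3,:] = [-1.0000  -0.2000  -0.6000  +0.0000]
eigenvalue magnitudes: 1.1816, 0.7485, 0.7257, 0.7257.
ρ(T) = max|λ| = 1.1816; 1.1816 > 1 ⇒ diverges.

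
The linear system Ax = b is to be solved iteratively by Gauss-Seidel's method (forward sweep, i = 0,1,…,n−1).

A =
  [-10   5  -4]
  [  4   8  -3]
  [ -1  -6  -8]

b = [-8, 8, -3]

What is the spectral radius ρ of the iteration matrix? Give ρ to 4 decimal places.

0.5916

Let D = diag(-10, 8, -8); L, U the strict triangles.
Gauss-Seidel: T = -(D+L)⁻¹U, row 0 first, T[0,2] = -(-4)/(-10) = -0.4000; later rows by forward substitution.
  T[0,:] = [+0.0000 +0.5000 -0.4000]
  T[1,:] = [+0.0000 -0.2500 +0.5750]
  T[2,:] = [+0.0000 +0.1250 -0.3812]
|roots of det(T-λI)|: 0.5916, 0.0396, 0.0000.
ρ = 0.5916; 0.5916 < 1 ⇒ converges.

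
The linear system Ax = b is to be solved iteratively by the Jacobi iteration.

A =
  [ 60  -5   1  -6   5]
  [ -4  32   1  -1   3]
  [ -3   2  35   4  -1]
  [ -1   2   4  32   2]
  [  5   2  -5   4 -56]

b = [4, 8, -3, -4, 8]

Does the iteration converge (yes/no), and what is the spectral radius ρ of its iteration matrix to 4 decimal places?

Split A = D + L + U, D = diag(60, 32, 35, 32, -56).
Jacobi: T = -D⁻¹(L+U), T[0,2] = -(1)/(60) = -0.0167; T[0,0] = 0.
  T[0,:] = [+0.0000, +0.0833, -0.0167, +0.1000, -0.0833]
  T[1,:] = [+0.1250, +0.0000, -0.0312, +0.0312, -0.0938]
  T[2,:] = [+0.0857, -0.0571, +0.0000, -0.1143, +0.0286]
  T[3,:] = [+0.0312, -0.0625, -0.1250, +0.0000, -0.0625]
  T[4,:] = [+0.0893, +0.0357, -0.0893, +0.0714, +0.0000]
moduli |λ_i(T)| = 0.1868, 0.1483, 0.1483, 0.0879, 0.0321.
ρ(T) = max|λ| = 0.1868; 0.1868 < 1 ⇒ converges.

yes, ρ = 0.1868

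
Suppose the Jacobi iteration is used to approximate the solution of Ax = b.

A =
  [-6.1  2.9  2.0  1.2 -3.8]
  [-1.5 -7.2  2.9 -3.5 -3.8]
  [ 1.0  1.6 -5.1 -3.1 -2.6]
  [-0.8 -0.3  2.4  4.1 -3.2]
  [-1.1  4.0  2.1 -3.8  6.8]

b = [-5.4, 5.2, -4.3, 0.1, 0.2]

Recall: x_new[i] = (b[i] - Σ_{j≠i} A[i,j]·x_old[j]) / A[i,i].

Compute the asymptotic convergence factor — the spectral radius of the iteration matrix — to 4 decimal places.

Split A = D + L + U, D = diag(-6.1, -7.2, -5.1, 4.1, 6.8).
Jacobi T = -D⁻¹(L+U): T[0,1] = -(2.9)/(-6.1) = +0.4754; T[0,0] = 0.
  T[0,:] = [+0.0000  +0.4754  +0.3279  +0.1967  -0.6230]
  T[1,:] = [-0.2083  +0.0000  +0.4028  -0.4861  -0.5278]
  T[2,:] = [+0.1961  +0.3137  +0.0000  -0.6078  -0.5098]
  T[3,:] = [+0.1951  +0.0732  -0.5854  +0.0000  +0.7805]
  T[4,:] = [+0.1618  -0.5882  -0.3088  +0.5588  +0.0000]
moduli |λ_i(T)| = 1.3056, 0.8555, 0.3923, 0.2082, 0.2082.
ρ(T) = max|λ| = 1.3056; 1.3056 > 1: divergent.

1.3056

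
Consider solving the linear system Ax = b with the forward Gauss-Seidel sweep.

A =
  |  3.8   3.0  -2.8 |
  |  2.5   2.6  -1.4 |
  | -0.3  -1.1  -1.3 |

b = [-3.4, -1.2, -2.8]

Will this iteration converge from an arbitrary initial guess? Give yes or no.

Split A = D + L + U, D = diag(3.8, 2.6, -1.3).
T_GS = -(D+L)⁻¹U: row 0 first, T[0,2] = -(-2.8)/(3.8) = +0.7368; later rows by forward substitution.
  T[0,:] = [+0.0000, -0.7895, +0.7368]
  T[1,:] = [+0.0000, +0.7591, -0.1700]
  T[2,:] = [+0.0000, -0.4601, -0.0262]
eigenvalue magnitudes: 0.8486, 0.1156, 0.0000.
ρ = 0.8486; 0.8486 < 1 ⇒ converges.

yes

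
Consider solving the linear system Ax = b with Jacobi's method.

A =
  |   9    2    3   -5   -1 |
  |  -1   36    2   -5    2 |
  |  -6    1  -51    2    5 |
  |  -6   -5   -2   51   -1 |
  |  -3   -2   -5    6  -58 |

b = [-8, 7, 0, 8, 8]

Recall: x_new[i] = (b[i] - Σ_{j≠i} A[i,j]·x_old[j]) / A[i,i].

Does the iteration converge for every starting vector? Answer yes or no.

Write A = D+L+U with D = diag(9, 36, -51, 51, -58).
Jacobi: T = -D⁻¹(L+U), T[4,2] = -(-5)/(-58) = -0.0862; T[4,4] = 0.
  T[0,:] = [+0.0000, -0.2222, -0.3333, +0.5556, +0.1111]
  T[1,:] = [+0.0278, +0.0000, -0.0556, +0.1389, -0.0556]
  T[2,:] = [-0.1176, +0.0196, +0.0000, +0.0392, +0.0980]
  T[3,:] = [+0.1176, +0.0980, +0.0392, +0.0000, +0.0196]
  T[4,:] = [-0.0517, -0.0345, -0.0862, +0.1034, +0.0000]
|roots of det(T-λI)|: 0.3457, 0.2927, 0.0801, 0.0628, 0.0628.
ρ(T) = max|λ| = 0.3457; 0.3457 < 1, so it converges for any x₀.

yes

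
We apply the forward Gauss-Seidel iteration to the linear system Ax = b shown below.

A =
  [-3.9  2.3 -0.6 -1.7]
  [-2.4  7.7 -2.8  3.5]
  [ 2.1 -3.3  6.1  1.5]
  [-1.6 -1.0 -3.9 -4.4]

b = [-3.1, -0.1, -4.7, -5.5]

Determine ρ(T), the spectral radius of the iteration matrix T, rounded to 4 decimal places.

0.9202

Write A = D+L+U with D = diag(-3.9, 7.7, 6.1, -4.4).
T_GS = -(D+L)⁻¹U: row 0 first, T[0,2] = -(-0.6)/(-3.9) = -0.1538; later rows by forward substitution.
  T[0,:] = [+0.0000  +0.5897  -0.1538  -0.4359]
  T[1,:] = [+0.0000  +0.1838  +0.3157  -0.5904]
  T[2,:] = [+0.0000  -0.1036  +0.2237  -0.4152]
  T[3,:] = [+0.0000  -0.1644  -0.2141  +0.6607]
eigenvalue magnitudes: 0.9202, 0.1444, 0.1444, 0.0000.
ρ(T) = max|λ| = 0.9202; 0.9202 < 1, so it converges for any x₀.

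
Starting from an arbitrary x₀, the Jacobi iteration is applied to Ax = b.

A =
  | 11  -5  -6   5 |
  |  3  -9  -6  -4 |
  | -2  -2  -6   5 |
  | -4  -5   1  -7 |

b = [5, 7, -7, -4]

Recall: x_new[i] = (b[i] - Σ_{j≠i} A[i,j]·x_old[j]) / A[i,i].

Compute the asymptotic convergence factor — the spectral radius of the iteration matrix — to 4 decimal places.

Diagonal D = diag(11, -9, -6, -7); L, U strict lower/upper.
Jacobi: T = -D⁻¹(L+U), T[1,3] = -(-4)/(-9) = -0.4444; T[1,1] = 0.
  T[0,:] = [+0.0000  +0.4545  +0.5455  -0.4545]
  T[1,:] = [+0.3333  +0.0000  -0.6667  -0.4444]
  T[2,:] = [-0.3333  -0.3333  +0.0000  +0.8333]
  T[3,:] = [-0.5714  -0.7143  +0.1429  +0.0000]
|roots of det(T-λI)|: 1.1492, 0.4343, 0.4343, 0.2807.
ρ(T) = max|λ| = 1.1492; 1.1492 > 1, so it fails to converge.

1.1492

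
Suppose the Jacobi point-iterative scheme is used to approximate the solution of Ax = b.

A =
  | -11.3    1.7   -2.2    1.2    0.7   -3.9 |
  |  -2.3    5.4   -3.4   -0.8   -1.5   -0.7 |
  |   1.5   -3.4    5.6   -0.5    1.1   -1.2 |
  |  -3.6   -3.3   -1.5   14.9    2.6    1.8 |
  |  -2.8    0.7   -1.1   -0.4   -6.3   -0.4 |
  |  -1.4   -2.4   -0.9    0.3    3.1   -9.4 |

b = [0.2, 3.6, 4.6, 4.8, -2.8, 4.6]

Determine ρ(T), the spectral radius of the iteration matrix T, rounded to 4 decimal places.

0.8223

A = D + L + U where D = diag(-11.3, 5.4, 5.6, 14.9, -6.3, -9.4).
T_J = -D⁻¹(L+U): T[3,5] = -(1.8)/(14.9) = -0.1208; T[3,3] = 0.
  T[0,:] = [+0.0000 +0.1504 -0.1947 +0.1062 +0.0619 -0.3451]
  T[1,:] = [+0.4259 +0.0000 +0.6296 +0.1481 +0.2778 +0.1296]
  T[2,:] = [-0.2679 +0.6071 +0.0000 +0.0893 -0.1964 +0.2143]
  T[3,:] = [+0.2416 +0.2215 +0.1007 +0.0000 -0.1745 -0.1208]
  T[4,:] = [-0.4444 +0.1111 -0.1746 -0.0635 +0.0000 -0.0635]
  T[5,:] = [-0.1489 -0.2553 -0.0957 +0.0319 +0.3298 +0.0000]
moduli |λ_i(T)| = 0.8223, 0.6180, 0.4454, 0.2451, 0.2451, 0.0497.
ρ(T) = max|λ| = 0.8223; 0.8223 < 1 ⇒ converges.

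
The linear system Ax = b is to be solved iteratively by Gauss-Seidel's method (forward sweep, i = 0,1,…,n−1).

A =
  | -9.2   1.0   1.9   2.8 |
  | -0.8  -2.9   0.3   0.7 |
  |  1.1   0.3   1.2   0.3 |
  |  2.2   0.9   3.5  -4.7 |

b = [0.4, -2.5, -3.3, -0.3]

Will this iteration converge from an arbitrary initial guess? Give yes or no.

A = D + L + U where D = diag(-9.2, -2.9, 1.2, -4.7).
GS T = -(D+L)⁻¹U: row 0 first, T[0,3] = -(2.8)/(-9.2) = +0.3043; later rows by forward substitution.
  T[0,:] = [+0.0000  +0.1087  +0.2065  +0.3043]
  T[1,:] = [+0.0000  -0.0300  +0.0465  +0.1574]
  T[2,:] = [+0.0000  -0.0921  -0.2009  -0.5683]
  T[3,:] = [+0.0000  -0.0235  -0.0441  -0.2506]
|roots of det(T-λI)|: 0.3623, 0.0603, 0.0603, 0.0000.
ρ(T) = max|λ| = 0.3623; 0.3623 < 1, so it converges for any x₀.

yes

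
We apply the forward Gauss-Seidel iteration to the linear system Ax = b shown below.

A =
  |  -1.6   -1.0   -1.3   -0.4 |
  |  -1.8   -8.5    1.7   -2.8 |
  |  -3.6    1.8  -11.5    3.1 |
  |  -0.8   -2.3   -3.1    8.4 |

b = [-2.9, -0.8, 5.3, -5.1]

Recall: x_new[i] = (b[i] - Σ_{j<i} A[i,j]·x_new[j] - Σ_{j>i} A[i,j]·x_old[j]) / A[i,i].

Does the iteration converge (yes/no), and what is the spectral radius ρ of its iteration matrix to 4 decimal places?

yes, ρ = 0.5560

A = D + L + U where D = diag(-1.6, -8.5, -11.5, 8.4).
T_GS = -(D+L)⁻¹U: row 0 first, T[0,2] = -(-1.3)/(-1.6) = -0.8125; later rows by forward substitution.
  T[0,:] = [+0.0000, -0.6250, -0.8125, -0.2500]
  T[1,:] = [+0.0000, +0.1324, +0.3721, -0.2765]
  T[2,:] = [+0.0000, +0.2164, +0.3126, +0.3046]
  T[3,:] = [+0.0000, +0.0566, +0.1399, +0.0129]
moduli |λ_i(T)| = 0.5560, 0.1395, 0.0414, 0.0000.
spectral radius ρ = 0.5560; 0.5560 < 1: convergent.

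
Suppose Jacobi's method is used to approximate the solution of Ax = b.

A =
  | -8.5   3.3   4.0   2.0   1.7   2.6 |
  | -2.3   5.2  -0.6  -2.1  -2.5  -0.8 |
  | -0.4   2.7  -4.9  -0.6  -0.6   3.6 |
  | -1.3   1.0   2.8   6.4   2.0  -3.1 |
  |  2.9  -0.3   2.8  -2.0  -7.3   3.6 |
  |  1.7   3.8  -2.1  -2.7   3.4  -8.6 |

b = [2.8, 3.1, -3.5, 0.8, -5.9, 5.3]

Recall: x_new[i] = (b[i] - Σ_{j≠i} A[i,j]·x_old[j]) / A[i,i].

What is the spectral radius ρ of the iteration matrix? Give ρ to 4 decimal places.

Split A = D + L + U, D = diag(-8.5, 5.2, -4.9, 6.4, -7.3, -8.6).
Jacobi: T = -D⁻¹(L+U), T[4,0] = -(2.9)/(-7.3) = +0.3973; T[4,4] = 0.
  T[0,:] = [+0.0000 +0.3882 +0.4706 +0.2353 +0.2000 +0.3059]
  T[1,:] = [+0.4423 +0.0000 +0.1154 +0.4038 +0.4808 +0.1538]
  T[2,:] = [-0.0816 +0.5510 +0.0000 -0.1224 -0.1224 +0.7347]
  T[3,:] = [+0.2031 -0.1562 -0.4375 +0.0000 -0.3125 +0.4844]
  T[4,:] = [+0.3973 -0.0411 +0.3836 -0.2740 +0.0000 +0.4932]
  T[5,:] = [+0.1977 +0.4419 -0.2442 -0.3140 +0.3953 +0.0000]
|roots of det(T-λI)|: 1.1226, 0.7849, 0.7849, 0.3674, 0.3674, 0.1255.
spectral radius ρ = 1.1226; 1.1226 > 1, so it fails to converge.

1.1226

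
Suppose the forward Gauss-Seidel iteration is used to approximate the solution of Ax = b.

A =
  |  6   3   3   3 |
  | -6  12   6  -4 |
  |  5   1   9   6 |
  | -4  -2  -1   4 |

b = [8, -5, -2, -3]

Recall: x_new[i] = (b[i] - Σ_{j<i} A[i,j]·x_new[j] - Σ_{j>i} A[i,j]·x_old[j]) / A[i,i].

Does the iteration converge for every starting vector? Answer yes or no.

yes

Split A = D + L + U, D = diag(6, 12, 9, 4).
GS T = -(D+L)⁻¹U: row 0 first, T[0,2] = -(3)/(6) = -0.5000; later rows by forward substitution.
  T[0,:] = [+0.0000, -0.5000, -0.5000, -0.5000]
  T[1,:] = [+0.0000, -0.2500, -0.7500, +0.0833]
  T[2,:] = [+0.0000, +0.3056, +0.3611, -0.3981]
  T[3,:] = [+0.0000, -0.5486, -0.7847, -0.5579]
|roots of det(T-λI)|: 0.8787, 0.4355, 0.4355, 0.0000.
spectral radius ρ = 0.8787; 0.8787 < 1 ⇒ converges.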